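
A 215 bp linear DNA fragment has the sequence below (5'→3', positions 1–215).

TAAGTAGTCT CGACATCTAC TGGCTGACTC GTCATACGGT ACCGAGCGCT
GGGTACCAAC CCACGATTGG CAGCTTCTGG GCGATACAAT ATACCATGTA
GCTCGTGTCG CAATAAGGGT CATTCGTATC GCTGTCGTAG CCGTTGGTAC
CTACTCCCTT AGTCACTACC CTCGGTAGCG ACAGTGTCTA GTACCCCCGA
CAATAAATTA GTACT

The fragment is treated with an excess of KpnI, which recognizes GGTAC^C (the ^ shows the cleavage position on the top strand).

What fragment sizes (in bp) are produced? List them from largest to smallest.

94, 65, 42, 14 bp

KpnI sites (GGTACC) start at positions 38, 52, 146.
KpnI cuts after base 5 of each site (before the last base), so after positions 42, 56, 150.
Linear molecule, 3 cuts → 4 fragments:
  1–42 → 42 bp
  43–56 → 14 bp
  57–150 → 94 bp
  151–215 → 65 bp
Sorted largest to smallest: 94, 65, 42, 14 bp.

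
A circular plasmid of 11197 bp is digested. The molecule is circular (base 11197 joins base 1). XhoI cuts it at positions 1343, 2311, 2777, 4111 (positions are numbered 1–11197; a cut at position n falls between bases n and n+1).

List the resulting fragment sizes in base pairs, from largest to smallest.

Circular molecule, 4 cuts → 4 fragments:
  2311 − 1343 = 968 bp
  2777 − 2311 = 466 bp
  4111 − 2777 = 1334 bp
  wrap: 11197 − 4111 + 1343 = 8429 bp
Sorted largest to smallest: 8429, 1334, 968, 466 bp.

8429, 1334, 968, 466 bp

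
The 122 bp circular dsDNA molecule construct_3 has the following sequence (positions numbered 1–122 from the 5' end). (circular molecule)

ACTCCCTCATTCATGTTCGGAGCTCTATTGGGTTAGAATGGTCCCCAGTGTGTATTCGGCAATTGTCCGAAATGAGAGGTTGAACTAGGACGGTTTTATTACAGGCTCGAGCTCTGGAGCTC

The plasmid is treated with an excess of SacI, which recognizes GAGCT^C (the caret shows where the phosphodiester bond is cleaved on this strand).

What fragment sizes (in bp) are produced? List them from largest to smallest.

SacI sites (GAGCTC) start at positions 20, 109, 117.
SacI cuts after base 5 of each site (before the last base), so after positions 24, 113, 121.
Circular molecule, 3 cuts → 3 fragments:
  25–113 → 89 bp
  114–121 → 8 bp
  122–122 then 1–24 → 1 + 24 = 25 bp
Sorted largest to smallest: 89, 25, 8 bp.

89, 25, 8 bp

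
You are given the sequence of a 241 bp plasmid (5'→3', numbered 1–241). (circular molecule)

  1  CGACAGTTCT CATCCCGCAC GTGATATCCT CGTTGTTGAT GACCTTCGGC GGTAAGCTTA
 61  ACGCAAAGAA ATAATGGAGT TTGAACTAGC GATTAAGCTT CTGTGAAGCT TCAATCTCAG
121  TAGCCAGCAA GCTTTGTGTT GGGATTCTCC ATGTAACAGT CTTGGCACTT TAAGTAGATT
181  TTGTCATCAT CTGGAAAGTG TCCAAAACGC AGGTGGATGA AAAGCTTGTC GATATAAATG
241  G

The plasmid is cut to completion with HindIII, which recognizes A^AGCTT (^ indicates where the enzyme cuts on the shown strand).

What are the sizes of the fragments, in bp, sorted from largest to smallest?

93, 73, 41, 23, 11 bp

HindIII sites (AAGCTT) start at positions 54, 95, 106, 129, 222.
HindIII cuts after the first base of each site, so after positions 54, 95, 106, 129, 222.
Circular molecule, 5 cuts → 5 fragments:
  55–95 → 41 bp
  96–106 → 11 bp
  107–129 → 23 bp
  130–222 → 93 bp
  223–241 then 1–54 → 19 + 54 = 73 bp
Sorted largest to smallest: 93, 73, 41, 23, 11 bp.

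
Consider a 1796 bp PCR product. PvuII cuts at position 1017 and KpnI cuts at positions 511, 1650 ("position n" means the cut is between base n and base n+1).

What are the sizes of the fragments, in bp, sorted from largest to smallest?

Combined cut positions (sorted): 511, 1017, 1650.
Linear molecule, 3 cuts → 4 fragments:
  511 − 0 = 511 bp
  1017 − 511 = 506 bp
  1650 − 1017 = 633 bp
  1796 − 1650 = 146 bp
Sorted largest to smallest: 633, 511, 506, 146 bp.

633, 511, 506, 146 bp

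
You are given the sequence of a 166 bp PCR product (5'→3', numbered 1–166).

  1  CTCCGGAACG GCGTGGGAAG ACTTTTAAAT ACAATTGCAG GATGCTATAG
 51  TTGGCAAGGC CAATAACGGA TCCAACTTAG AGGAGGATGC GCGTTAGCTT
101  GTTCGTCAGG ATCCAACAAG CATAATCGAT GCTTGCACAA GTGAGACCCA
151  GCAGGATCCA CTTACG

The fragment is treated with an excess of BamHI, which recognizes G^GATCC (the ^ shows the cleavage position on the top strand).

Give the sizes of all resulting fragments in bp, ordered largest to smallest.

BamHI sites (GGATCC) start at positions 68, 109, 154.
BamHI cuts after the first base of each site, so after positions 68, 109, 154.
Linear molecule, 3 cuts → 4 fragments:
  1–68 → 68 bp
  69–109 → 41 bp
  110–154 → 45 bp
  155–166 → 12 bp
Sorted largest to smallest: 68, 45, 41, 12 bp.

68, 45, 41, 12 bp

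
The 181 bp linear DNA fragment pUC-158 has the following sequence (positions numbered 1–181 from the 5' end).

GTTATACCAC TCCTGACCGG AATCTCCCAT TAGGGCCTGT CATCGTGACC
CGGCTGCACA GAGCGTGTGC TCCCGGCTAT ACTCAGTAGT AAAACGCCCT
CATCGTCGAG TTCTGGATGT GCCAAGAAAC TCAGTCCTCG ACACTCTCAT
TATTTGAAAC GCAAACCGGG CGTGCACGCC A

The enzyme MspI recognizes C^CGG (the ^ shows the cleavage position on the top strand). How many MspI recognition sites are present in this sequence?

CCGG occurs starting at positions 17, 50, 73, 166.
MspI cuts at 4 sites.

4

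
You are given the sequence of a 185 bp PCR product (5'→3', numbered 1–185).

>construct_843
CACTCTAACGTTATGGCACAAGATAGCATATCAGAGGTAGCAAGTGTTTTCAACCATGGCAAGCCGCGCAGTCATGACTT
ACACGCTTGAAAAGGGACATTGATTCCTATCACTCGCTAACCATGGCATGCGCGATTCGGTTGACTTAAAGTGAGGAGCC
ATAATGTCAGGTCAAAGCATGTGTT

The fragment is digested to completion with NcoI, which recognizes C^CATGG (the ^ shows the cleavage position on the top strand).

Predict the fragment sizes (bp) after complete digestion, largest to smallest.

NcoI sites (CCATGG) start at positions 54, 121.
NcoI cuts after the first base of each site, so after positions 54, 121.
Linear molecule, 2 cuts → 3 fragments:
  1–54 → 54 bp
  55–121 → 67 bp
  122–185 → 64 bp
Sorted largest to smallest: 67, 64, 54 bp.

67, 64, 54 bp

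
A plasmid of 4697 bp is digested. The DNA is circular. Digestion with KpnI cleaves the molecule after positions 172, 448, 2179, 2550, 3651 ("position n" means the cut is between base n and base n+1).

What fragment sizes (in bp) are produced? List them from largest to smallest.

Circular molecule, 5 cuts → 5 fragments:
  448 − 172 = 276 bp
  2179 − 448 = 1731 bp
  2550 − 2179 = 371 bp
  3651 − 2550 = 1101 bp
  wrap: 4697 − 3651 + 172 = 1218 bp
Sorted largest to smallest: 1731, 1218, 1101, 371, 276 bp.

1731, 1218, 1101, 371, 276 bp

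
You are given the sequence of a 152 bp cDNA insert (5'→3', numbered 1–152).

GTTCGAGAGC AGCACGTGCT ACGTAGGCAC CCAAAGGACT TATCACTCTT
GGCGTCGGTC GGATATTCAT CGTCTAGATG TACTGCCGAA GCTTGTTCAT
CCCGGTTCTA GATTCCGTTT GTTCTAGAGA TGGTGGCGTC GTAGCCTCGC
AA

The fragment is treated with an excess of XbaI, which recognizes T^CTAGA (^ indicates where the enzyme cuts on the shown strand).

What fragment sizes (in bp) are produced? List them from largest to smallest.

XbaI sites (TCTAGA) start at positions 73, 107, 123.
XbaI cuts after the first base of each site, so after positions 73, 107, 123.
Linear molecule, 3 cuts → 4 fragments:
  1–73 → 73 bp
  74–107 → 34 bp
  108–123 → 16 bp
  124–152 → 29 bp
Sorted largest to smallest: 73, 34, 29, 16 bp.

73, 34, 29, 16 bp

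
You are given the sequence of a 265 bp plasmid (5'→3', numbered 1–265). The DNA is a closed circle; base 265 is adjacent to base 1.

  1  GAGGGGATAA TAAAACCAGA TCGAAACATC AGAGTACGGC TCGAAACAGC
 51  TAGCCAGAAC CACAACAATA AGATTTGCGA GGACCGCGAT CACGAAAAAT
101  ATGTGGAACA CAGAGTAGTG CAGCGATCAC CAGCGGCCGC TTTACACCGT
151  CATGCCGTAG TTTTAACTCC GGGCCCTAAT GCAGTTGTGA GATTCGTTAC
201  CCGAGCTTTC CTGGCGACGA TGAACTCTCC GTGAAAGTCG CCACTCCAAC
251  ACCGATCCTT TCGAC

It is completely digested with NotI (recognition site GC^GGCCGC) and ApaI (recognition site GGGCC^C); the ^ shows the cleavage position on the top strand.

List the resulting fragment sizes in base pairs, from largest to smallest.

The NotI site (GCGGCCGC) starts at position 133.
NotI cuts after base 2 of each site, so after position 134.
The ApaI site (GGGCCC) starts at position 171.
ApaI cuts after base 5 of each site (before the last base), so after position 175.
Combined cut positions: 134, 175.
Circular molecule, 2 cuts → 2 fragments:
  135–175 → 41 bp
  176–265 then 1–134 → 90 + 134 = 224 bp
Sorted largest to smallest: 224, 41 bp.

224, 41 bp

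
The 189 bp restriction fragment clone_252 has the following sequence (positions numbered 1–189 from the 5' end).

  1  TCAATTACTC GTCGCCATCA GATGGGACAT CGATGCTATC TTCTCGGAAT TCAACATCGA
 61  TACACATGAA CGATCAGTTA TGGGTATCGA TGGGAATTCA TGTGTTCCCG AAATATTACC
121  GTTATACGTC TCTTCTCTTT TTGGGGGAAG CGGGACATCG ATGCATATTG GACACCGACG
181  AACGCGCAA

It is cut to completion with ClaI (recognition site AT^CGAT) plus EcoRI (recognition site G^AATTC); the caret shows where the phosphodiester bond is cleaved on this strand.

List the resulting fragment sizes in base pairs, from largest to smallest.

64, 31, 30, 30, 17, 10, 7 bp

ClaI sites (ATCGAT) start at positions 29, 56, 86, 157.
ClaI cuts after base 2 of each site, so after positions 30, 57, 87, 158.
EcoRI sites (GAATTC) start at positions 47, 94.
EcoRI cuts after the first base of each site, so after positions 47, 94.
Combined cut positions: 30, 47, 57, 87, 94, 158.
Linear molecule, 6 cuts → 7 fragments:
  1–30 → 30 bp
  31–47 → 17 bp
  48–57 → 10 bp
  58–87 → 30 bp
  88–94 → 7 bp
  95–158 → 64 bp
  159–189 → 31 bp
Sorted largest to smallest: 64, 31, 30, 30, 17, 10, 7 bp.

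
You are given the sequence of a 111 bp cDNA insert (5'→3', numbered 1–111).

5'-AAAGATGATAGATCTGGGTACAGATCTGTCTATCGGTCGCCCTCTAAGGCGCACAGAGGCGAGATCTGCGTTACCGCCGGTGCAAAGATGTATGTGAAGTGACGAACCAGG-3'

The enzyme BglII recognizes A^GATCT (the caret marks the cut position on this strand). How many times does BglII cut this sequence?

AGATCT occurs starting at positions 10, 22, 62.
BglII cuts at 3 sites.

3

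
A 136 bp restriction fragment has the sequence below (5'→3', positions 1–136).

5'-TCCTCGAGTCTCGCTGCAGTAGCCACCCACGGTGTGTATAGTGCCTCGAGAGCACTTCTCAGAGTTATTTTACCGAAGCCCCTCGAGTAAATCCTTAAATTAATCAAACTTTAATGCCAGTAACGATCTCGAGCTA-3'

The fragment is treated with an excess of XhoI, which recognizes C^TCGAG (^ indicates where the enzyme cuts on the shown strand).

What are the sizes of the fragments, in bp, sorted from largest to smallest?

46, 42, 37, 8, 3 bp

XhoI sites (CTCGAG) start at positions 3, 45, 82, 128.
XhoI cuts after the first base of each site, so after positions 3, 45, 82, 128.
Linear molecule, 4 cuts → 5 fragments:
  1–3 → 3 bp
  4–45 → 42 bp
  46–82 → 37 bp
  83–128 → 46 bp
  129–136 → 8 bp
Sorted largest to smallest: 46, 42, 37, 8, 3 bp.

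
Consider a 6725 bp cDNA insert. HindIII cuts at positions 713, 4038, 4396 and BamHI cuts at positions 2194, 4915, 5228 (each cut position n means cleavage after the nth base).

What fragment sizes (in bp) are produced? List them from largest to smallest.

1844, 1497, 1481, 713, 519, 358, 313 bp

Combined cut positions (sorted): 713, 2194, 4038, 4396, 4915, 5228.
Linear molecule, 6 cuts → 7 fragments:
  713 − 0 = 713 bp
  2194 − 713 = 1481 bp
  4038 − 2194 = 1844 bp
  4396 − 4038 = 358 bp
  4915 − 4396 = 519 bp
  5228 − 4915 = 313 bp
  6725 − 5228 = 1497 bp
Sorted largest to smallest: 1844, 1497, 1481, 713, 519, 358, 313 bp.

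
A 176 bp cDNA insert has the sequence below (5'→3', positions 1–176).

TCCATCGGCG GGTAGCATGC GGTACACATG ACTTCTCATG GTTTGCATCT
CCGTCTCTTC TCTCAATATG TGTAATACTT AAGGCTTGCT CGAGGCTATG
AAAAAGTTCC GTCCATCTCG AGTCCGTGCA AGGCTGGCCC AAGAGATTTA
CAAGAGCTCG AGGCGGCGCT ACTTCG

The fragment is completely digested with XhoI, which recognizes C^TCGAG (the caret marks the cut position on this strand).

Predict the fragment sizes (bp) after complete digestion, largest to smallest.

XhoI sites (CTCGAG) start at positions 89, 117, 157.
XhoI cuts after the first base of each site, so after positions 89, 117, 157.
Linear molecule, 3 cuts → 4 fragments:
  1–89 → 89 bp
  90–117 → 28 bp
  118–157 → 40 bp
  158–176 → 19 bp
Sorted largest to smallest: 89, 40, 28, 19 bp.

89, 40, 28, 19 bp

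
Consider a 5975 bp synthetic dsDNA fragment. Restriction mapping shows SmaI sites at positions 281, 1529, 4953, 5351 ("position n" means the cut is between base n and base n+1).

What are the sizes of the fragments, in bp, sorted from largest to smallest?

Linear molecule, 4 cuts → 5 fragments:
  281 − 0 = 281 bp
  1529 − 281 = 1248 bp
  4953 − 1529 = 3424 bp
  5351 − 4953 = 398 bp
  5975 − 5351 = 624 bp
Sorted largest to smallest: 3424, 1248, 624, 398, 281 bp.

3424, 1248, 624, 398, 281 bp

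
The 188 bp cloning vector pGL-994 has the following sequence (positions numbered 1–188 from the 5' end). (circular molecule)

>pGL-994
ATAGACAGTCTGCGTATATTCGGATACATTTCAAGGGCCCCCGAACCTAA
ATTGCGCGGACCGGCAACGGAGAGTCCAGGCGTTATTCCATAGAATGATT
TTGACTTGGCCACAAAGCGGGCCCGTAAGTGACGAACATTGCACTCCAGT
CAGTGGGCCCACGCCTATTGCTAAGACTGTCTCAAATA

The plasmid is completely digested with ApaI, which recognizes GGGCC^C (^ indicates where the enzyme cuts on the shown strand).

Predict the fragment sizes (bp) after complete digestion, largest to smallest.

ApaI sites (GGGCCC) start at positions 35, 119, 155.
ApaI cuts after base 5 of each site (before the last base), so after positions 39, 123, 159.
Circular molecule, 3 cuts → 3 fragments:
  40–123 → 84 bp
  124–159 → 36 bp
  160–188 then 1–39 → 29 + 39 = 68 bp
Sorted largest to smallest: 84, 68, 36 bp.

84, 68, 36 bp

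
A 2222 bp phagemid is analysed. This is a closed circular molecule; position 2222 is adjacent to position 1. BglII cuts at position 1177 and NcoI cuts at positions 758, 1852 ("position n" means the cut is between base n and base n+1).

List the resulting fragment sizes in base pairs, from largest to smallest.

Combined cut positions (sorted): 758, 1177, 1852.
Circular molecule, 3 cuts → 3 fragments:
  1177 − 758 = 419 bp
  1852 − 1177 = 675 bp
  wrap: 2222 − 1852 + 758 = 1128 bp
Sorted largest to smallest: 1128, 675, 419 bp.

1128, 675, 419 bp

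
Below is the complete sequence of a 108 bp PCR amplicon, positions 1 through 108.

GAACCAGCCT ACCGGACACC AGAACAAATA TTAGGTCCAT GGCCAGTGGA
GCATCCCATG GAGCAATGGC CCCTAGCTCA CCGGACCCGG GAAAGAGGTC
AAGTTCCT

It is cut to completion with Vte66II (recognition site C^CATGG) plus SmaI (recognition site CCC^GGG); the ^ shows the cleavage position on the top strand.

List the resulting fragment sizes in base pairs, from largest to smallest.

Vte66II sites (CCATGG) start at positions 37, 56.
Vte66II cuts after the first base of each site, so after positions 37, 56.
The SmaI site (CCCGGG) starts at position 86.
SmaI cuts after base 3 of each site, so after position 88.
Combined cut positions: 37, 56, 88.
Linear molecule, 3 cuts → 4 fragments:
  1–37 → 37 bp
  38–56 → 19 bp
  57–88 → 32 bp
  89–108 → 20 bp
Sorted largest to smallest: 37, 32, 20, 19 bp.

37, 32, 20, 19 bp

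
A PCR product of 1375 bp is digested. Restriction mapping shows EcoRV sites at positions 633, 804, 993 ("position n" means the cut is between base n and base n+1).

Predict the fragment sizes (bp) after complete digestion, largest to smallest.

633, 382, 189, 171 bp

Linear molecule, 3 cuts → 4 fragments:
  633 − 0 = 633 bp
  804 − 633 = 171 bp
  993 − 804 = 189 bp
  1375 − 993 = 382 bp
Sorted largest to smallest: 633, 382, 189, 171 bp.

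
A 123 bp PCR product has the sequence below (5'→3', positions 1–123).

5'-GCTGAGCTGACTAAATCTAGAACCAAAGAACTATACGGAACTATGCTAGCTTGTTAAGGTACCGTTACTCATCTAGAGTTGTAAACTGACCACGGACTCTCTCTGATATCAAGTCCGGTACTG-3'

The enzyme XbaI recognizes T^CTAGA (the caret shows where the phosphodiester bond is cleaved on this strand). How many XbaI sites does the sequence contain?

TCTAGA occurs starting at positions 16, 72.
XbaI cuts at 2 sites.

2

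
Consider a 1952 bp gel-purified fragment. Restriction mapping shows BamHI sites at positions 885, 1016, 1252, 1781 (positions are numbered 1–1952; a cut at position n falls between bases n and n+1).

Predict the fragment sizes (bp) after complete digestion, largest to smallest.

Linear molecule, 4 cuts → 5 fragments:
  885 − 0 = 885 bp
  1016 − 885 = 131 bp
  1252 − 1016 = 236 bp
  1781 − 1252 = 529 bp
  1952 − 1781 = 171 bp
Sorted largest to smallest: 885, 529, 236, 171, 131 bp.

885, 529, 236, 171, 131 bp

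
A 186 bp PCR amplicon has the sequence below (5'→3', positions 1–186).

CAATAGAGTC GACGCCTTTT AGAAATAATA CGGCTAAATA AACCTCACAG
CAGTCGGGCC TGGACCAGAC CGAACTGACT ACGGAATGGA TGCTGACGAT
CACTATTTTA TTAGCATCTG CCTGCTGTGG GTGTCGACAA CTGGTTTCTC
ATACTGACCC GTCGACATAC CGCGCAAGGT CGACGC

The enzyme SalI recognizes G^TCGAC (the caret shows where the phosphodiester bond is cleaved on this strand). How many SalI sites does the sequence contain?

GTCGAC occurs starting at positions 8, 133, 161, 179.
SalI cuts at 4 sites.

4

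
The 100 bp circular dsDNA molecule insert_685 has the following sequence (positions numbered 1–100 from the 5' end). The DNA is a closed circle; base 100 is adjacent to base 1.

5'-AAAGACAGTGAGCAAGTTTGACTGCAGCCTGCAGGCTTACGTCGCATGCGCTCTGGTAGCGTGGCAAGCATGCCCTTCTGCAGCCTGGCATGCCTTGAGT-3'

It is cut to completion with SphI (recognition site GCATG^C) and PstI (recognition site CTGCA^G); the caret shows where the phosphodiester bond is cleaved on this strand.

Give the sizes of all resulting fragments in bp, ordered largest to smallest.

SphI sites (GCATGC) start at positions 44, 68, 88.
SphI cuts after base 5 of each site (before the last base), so after positions 48, 72, 92.
PstI sites (CTGCAG) start at positions 22, 29, 78.
PstI cuts after base 5 of each site (before the last base), so after positions 26, 33, 82.
Combined cut positions: 26, 33, 48, 72, 82, 92.
Circular molecule, 6 cuts → 6 fragments:
  27–33 → 7 bp
  34–48 → 15 bp
  49–72 → 24 bp
  73–82 → 10 bp
  83–92 → 10 bp
  93–100 then 1–26 → 8 + 26 = 34 bp
Sorted largest to smallest: 34, 24, 15, 10, 10, 7 bp.

34, 24, 15, 10, 10, 7 bp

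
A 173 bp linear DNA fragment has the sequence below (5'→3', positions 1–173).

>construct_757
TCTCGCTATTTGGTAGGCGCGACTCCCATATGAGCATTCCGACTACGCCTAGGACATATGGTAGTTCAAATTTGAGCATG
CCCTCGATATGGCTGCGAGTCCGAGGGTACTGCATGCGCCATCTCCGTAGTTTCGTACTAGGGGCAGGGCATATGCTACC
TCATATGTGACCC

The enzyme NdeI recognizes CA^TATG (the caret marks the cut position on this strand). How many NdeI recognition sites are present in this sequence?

4

CATATG occurs starting at positions 27, 55, 150, 162.
NdeI cuts at 4 sites.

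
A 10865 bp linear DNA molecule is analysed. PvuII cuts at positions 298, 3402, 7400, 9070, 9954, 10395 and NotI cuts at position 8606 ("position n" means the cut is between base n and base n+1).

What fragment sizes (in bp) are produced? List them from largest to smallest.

Combined cut positions (sorted): 298, 3402, 7400, 8606, 9070, 9954, 10395.
Linear molecule, 7 cuts → 8 fragments:
  298 − 0 = 298 bp
  3402 − 298 = 3104 bp
  7400 − 3402 = 3998 bp
  8606 − 7400 = 1206 bp
  9070 − 8606 = 464 bp
  9954 − 9070 = 884 bp
  10395 − 9954 = 441 bp
  10865 − 10395 = 470 bp
Sorted largest to smallest: 3998, 3104, 1206, 884, 470, 464, 441, 298 bp.

3998, 3104, 1206, 884, 470, 464, 441, 298 bp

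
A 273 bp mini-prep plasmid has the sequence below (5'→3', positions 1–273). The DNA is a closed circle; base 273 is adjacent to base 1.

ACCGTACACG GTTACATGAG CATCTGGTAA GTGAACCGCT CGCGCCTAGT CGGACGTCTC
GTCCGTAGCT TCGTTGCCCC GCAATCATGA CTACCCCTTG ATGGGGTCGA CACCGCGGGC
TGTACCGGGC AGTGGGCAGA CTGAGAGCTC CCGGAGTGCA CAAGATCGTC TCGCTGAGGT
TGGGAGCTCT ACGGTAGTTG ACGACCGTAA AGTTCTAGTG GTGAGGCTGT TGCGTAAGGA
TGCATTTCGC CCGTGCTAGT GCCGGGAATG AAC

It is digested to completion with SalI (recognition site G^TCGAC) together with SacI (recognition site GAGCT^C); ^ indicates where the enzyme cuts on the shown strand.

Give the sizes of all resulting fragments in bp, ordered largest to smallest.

191, 43, 39 bp

The SalI site (GTCGAC) starts at position 106.
SalI cuts after the first base of each site, so after position 106.
SacI sites (GAGCTC) start at positions 145, 184.
SacI cuts after base 5 of each site (before the last base), so after positions 149, 188.
Combined cut positions: 106, 149, 188.
Circular molecule, 3 cuts → 3 fragments:
  107–149 → 43 bp
  150–188 → 39 bp
  189–273 then 1–106 → 85 + 106 = 191 bp
Sorted largest to smallest: 191, 43, 39 bp.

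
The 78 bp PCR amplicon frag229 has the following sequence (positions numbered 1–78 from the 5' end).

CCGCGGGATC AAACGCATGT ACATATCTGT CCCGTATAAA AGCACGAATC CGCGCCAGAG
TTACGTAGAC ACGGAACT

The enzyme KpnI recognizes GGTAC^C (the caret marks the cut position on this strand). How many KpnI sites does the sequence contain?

0

No occurrence of GGTACC is present in the sequence.
KpnI does not cut: 0 sites.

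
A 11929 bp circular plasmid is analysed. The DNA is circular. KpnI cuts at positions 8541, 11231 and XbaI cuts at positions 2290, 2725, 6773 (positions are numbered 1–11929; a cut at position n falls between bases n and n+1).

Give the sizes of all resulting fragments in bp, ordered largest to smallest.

4048, 2988, 2690, 1768, 435 bp

Combined cut positions (sorted): 2290, 2725, 6773, 8541, 11231.
Circular molecule, 5 cuts → 5 fragments:
  2725 − 2290 = 435 bp
  6773 − 2725 = 4048 bp
  8541 − 6773 = 1768 bp
  11231 − 8541 = 2690 bp
  wrap: 11929 − 11231 + 2290 = 2988 bp
Sorted largest to smallest: 4048, 2988, 2690, 1768, 435 bp.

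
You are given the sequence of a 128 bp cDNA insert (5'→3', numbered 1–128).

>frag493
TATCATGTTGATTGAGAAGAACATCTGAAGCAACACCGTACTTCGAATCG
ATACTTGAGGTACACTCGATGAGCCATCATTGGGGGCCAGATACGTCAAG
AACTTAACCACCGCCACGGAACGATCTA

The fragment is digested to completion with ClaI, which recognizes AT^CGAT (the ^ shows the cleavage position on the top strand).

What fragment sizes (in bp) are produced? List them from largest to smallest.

The ClaI site (ATCGAT) starts at position 47.
ClaI cuts after base 2 of each site, so after position 48.
Linear molecule, 1 cut → 2 fragments:
  1–48 → 48 bp
  49–128 → 80 bp
Sorted largest to smallest: 80, 48 bp.

80, 48 bp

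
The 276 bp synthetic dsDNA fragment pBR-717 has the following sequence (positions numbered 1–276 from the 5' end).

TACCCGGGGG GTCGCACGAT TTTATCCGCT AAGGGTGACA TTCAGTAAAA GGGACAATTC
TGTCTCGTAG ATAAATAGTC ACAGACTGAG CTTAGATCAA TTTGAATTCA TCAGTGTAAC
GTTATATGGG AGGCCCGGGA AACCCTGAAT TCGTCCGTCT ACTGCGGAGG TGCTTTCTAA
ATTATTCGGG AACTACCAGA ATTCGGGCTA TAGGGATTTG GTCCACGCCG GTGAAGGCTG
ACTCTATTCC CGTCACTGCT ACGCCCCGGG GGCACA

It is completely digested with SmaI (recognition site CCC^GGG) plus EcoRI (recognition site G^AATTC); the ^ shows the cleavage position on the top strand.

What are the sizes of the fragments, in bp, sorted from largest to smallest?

99, 68, 52, 32, 11, 9, 5 bp

SmaI sites (CCCGGG) start at positions 3, 134, 265.
SmaI cuts after base 3 of each site, so after positions 5, 136, 267.
EcoRI sites (GAATTC) start at positions 104, 147, 199.
EcoRI cuts after the first base of each site, so after positions 104, 147, 199.
Combined cut positions: 5, 104, 136, 147, 199, 267.
Linear molecule, 6 cuts → 7 fragments:
  1–5 → 5 bp
  6–104 → 99 bp
  105–136 → 32 bp
  137–147 → 11 bp
  148–199 → 52 bp
  200–267 → 68 bp
  268–276 → 9 bp
Sorted largest to smallest: 99, 68, 52, 32, 11, 9, 5 bp.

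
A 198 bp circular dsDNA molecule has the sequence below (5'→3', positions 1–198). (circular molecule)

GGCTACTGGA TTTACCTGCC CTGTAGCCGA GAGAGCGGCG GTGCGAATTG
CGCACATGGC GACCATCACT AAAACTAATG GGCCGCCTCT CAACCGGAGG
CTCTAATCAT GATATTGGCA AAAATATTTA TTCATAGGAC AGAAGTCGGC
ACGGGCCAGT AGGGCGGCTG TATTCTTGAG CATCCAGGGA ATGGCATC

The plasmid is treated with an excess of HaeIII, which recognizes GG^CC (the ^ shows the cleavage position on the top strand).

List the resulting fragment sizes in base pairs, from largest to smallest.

HaeIII sites (GGCC) start at positions 81, 154.
HaeIII cuts after base 2 of each site, so after positions 82, 155.
Circular molecule, 2 cuts → 2 fragments:
  83–155 → 73 bp
  156–198 then 1–82 → 43 + 82 = 125 bp
Sorted largest to smallest: 125, 73 bp.

125, 73 bp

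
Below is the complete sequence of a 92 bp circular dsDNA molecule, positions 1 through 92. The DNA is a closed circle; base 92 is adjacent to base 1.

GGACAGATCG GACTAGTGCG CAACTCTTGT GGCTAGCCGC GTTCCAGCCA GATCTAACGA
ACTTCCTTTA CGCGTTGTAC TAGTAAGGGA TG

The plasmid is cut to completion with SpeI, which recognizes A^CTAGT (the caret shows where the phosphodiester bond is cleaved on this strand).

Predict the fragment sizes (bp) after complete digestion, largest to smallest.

SpeI sites (ACTAGT) start at positions 12, 79.
SpeI cuts after the first base of each site, so after positions 12, 79.
Circular molecule, 2 cuts → 2 fragments:
  13–79 → 67 bp
  80–92 then 1–12 → 13 + 12 = 25 bp
Sorted largest to smallest: 67, 25 bp.

67, 25 bp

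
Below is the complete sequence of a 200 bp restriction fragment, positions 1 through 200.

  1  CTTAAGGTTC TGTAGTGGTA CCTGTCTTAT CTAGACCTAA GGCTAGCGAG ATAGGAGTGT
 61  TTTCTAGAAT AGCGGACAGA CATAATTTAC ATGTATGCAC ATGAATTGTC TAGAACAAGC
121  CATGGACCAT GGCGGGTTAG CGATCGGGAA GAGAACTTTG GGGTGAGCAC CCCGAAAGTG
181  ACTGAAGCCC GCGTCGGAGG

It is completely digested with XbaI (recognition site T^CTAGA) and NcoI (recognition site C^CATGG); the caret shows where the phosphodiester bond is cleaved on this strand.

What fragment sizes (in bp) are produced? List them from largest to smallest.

73, 46, 33, 30, 11, 7 bp

XbaI sites (TCTAGA) start at positions 30, 63, 109.
XbaI cuts after the first base of each site, so after positions 30, 63, 109.
NcoI sites (CCATGG) start at positions 120, 127.
NcoI cuts after the first base of each site, so after positions 120, 127.
Combined cut positions: 30, 63, 109, 120, 127.
Linear molecule, 5 cuts → 6 fragments:
  1–30 → 30 bp
  31–63 → 33 bp
  64–109 → 46 bp
  110–120 → 11 bp
  121–127 → 7 bp
  128–200 → 73 bp
Sorted largest to smallest: 73, 46, 33, 30, 11, 7 bp.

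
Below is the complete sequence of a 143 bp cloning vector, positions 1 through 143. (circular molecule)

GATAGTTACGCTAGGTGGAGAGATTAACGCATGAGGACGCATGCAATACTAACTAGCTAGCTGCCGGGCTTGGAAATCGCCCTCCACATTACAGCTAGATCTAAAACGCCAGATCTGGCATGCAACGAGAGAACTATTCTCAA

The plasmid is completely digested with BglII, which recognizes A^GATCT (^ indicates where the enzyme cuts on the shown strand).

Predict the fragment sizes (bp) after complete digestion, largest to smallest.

BglII sites (AGATCT) start at positions 97, 111.
BglII cuts after the first base of each site, so after positions 97, 111.
Circular molecule, 2 cuts → 2 fragments:
  98–111 → 14 bp
  112–143 then 1–97 → 32 + 97 = 129 bp
Sorted largest to smallest: 129, 14 bp.

129, 14 bp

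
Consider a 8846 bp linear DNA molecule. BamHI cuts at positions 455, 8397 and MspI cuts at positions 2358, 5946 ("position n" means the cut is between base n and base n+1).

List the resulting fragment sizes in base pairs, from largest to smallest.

Combined cut positions (sorted): 455, 2358, 5946, 8397.
Linear molecule, 4 cuts → 5 fragments:
  455 − 0 = 455 bp
  2358 − 455 = 1903 bp
  5946 − 2358 = 3588 bp
  8397 − 5946 = 2451 bp
  8846 − 8397 = 449 bp
Sorted largest to smallest: 3588, 2451, 1903, 455, 449 bp.

3588, 2451, 1903, 455, 449 bp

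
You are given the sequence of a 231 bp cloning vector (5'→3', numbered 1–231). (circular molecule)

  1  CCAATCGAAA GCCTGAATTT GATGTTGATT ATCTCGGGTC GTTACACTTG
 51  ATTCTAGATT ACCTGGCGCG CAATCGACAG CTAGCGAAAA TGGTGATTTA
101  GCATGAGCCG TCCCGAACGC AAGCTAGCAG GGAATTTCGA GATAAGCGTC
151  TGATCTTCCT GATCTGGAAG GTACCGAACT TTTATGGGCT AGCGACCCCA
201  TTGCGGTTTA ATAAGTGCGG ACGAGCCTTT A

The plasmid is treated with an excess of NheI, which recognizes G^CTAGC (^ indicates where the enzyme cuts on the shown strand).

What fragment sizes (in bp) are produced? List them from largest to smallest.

NheI sites (GCTAGC) start at positions 80, 123, 188.
NheI cuts after the first base of each site, so after positions 80, 123, 188.
Circular molecule, 3 cuts → 3 fragments:
  81–123 → 43 bp
  124–188 → 65 bp
  189–231 then 1–80 → 43 + 80 = 123 bp
Sorted largest to smallest: 123, 65, 43 bp.

123, 65, 43 bp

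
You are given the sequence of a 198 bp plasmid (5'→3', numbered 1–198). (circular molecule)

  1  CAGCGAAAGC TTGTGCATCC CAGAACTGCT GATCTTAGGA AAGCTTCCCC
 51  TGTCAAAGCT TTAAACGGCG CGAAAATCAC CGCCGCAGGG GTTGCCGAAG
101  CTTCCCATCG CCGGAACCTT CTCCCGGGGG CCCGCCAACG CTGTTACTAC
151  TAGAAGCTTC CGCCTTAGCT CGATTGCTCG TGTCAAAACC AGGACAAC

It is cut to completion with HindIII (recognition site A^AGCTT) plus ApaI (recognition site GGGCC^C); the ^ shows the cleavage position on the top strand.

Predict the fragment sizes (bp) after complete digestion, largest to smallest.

HindIII sites (AAGCTT) start at positions 7, 41, 56, 98, 154.
HindIII cuts after the first base of each site, so after positions 7, 41, 56, 98, 154.
The ApaI site (GGGCCC) starts at position 128.
ApaI cuts after base 5 of each site (before the last base), so after position 132.
Combined cut positions: 7, 41, 56, 98, 132, 154.
Circular molecule, 6 cuts → 6 fragments:
  8–41 → 34 bp
  42–56 → 15 bp
  57–98 → 42 bp
  99–132 → 34 bp
  133–154 → 22 bp
  155–198 then 1–7 → 44 + 7 = 51 bp
Sorted largest to smallest: 51, 42, 34, 34, 22, 15 bp.

51, 42, 34, 34, 22, 15 bp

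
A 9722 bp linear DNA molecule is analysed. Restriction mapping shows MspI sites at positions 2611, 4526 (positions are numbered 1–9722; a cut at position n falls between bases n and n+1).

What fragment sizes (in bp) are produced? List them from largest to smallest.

Linear molecule, 2 cuts → 3 fragments:
  2611 − 0 = 2611 bp
  4526 − 2611 = 1915 bp
  9722 − 4526 = 5196 bp
Sorted largest to smallest: 5196, 2611, 1915 bp.

5196, 2611, 1915 bp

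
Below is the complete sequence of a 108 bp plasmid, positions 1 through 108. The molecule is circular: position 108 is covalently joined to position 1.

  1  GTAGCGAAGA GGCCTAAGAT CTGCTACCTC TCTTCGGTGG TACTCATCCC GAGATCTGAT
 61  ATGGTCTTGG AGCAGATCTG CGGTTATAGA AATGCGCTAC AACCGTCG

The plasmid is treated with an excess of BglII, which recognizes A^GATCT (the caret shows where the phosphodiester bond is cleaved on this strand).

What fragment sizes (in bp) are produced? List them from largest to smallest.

51, 35, 22 bp

BglII sites (AGATCT) start at positions 17, 52, 74.
BglII cuts after the first base of each site, so after positions 17, 52, 74.
Circular molecule, 3 cuts → 3 fragments:
  18–52 → 35 bp
  53–74 → 22 bp
  75–108 then 1–17 → 34 + 17 = 51 bp
Sorted largest to smallest: 51, 35, 22 bp.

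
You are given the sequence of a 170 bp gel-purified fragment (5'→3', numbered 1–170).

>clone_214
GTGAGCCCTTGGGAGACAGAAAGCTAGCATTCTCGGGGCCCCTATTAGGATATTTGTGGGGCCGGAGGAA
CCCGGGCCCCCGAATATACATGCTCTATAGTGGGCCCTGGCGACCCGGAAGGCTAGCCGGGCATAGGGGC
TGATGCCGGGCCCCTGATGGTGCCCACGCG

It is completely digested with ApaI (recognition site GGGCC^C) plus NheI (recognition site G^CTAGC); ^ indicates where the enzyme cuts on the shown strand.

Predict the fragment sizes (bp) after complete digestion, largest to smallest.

ApaI sites (GGGCCC) start at positions 36, 74, 102, 148.
ApaI cuts after base 5 of each site (before the last base), so after positions 40, 78, 106, 152.
NheI sites (GCTAGC) start at positions 23, 122.
NheI cuts after the first base of each site, so after positions 23, 122.
Combined cut positions: 23, 40, 78, 106, 122, 152.
Linear molecule, 6 cuts → 7 fragments:
  1–23 → 23 bp
  24–40 → 17 bp
  41–78 → 38 bp
  79–106 → 28 bp
  107–122 → 16 bp
  123–152 → 30 bp
  153–170 → 18 bp
Sorted largest to smallest: 38, 30, 28, 23, 18, 17, 16 bp.

38, 30, 28, 23, 18, 17, 16 bp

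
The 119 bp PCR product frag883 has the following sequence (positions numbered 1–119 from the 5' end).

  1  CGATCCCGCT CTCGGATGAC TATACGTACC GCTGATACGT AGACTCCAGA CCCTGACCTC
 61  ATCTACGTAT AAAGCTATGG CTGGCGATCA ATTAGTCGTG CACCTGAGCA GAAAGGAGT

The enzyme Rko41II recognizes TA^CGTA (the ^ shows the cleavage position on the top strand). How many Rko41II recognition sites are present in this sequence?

TACGTA occurs starting at positions 23, 36, 64.
Rko41II cuts at 3 sites.

3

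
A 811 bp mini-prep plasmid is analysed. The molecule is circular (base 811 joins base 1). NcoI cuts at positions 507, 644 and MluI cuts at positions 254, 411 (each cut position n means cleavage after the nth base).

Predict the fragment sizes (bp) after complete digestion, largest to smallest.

Combined cut positions (sorted): 254, 411, 507, 644.
Circular molecule, 4 cuts → 4 fragments:
  411 − 254 = 157 bp
  507 − 411 = 96 bp
  644 − 507 = 137 bp
  wrap: 811 − 644 + 254 = 421 bp
Sorted largest to smallest: 421, 157, 137, 96 bp.

421, 157, 137, 96 bp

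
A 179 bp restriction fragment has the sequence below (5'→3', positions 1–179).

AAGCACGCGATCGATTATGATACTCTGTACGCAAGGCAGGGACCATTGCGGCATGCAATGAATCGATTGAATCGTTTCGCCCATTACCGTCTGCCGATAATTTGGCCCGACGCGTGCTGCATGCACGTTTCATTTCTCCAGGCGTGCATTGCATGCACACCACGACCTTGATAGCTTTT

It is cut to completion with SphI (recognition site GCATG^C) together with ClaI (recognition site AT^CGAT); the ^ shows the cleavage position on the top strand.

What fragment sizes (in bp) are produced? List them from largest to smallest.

60, 44, 32, 24, 11, 8 bp

SphI sites (GCATGC) start at positions 51, 119, 151.
SphI cuts after base 5 of each site (before the last base), so after positions 55, 123, 155.
ClaI sites (ATCGAT) start at positions 10, 62.
ClaI cuts after base 2 of each site, so after positions 11, 63.
Combined cut positions: 11, 55, 63, 123, 155.
Linear molecule, 5 cuts → 6 fragments:
  1–11 → 11 bp
  12–55 → 44 bp
  56–63 → 8 bp
  64–123 → 60 bp
  124–155 → 32 bp
  156–179 → 24 bp
Sorted largest to smallest: 60, 44, 32, 24, 11, 8 bp.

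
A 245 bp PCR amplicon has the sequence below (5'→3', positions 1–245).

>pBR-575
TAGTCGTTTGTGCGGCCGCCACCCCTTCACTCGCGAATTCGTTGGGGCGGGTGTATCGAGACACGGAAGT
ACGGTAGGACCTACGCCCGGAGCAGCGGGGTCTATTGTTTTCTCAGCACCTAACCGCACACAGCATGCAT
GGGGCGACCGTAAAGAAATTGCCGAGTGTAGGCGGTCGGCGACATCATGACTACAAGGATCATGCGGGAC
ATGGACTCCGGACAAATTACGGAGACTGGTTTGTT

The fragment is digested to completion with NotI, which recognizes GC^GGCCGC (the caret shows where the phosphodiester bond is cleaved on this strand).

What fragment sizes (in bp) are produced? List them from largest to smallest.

232, 13 bp

The NotI site (GCGGCCGC) starts at position 12.
NotI cuts after base 2 of each site, so after position 13.
Linear molecule, 1 cut → 2 fragments:
  1–13 → 13 bp
  14–245 → 232 bp
Sorted largest to smallest: 232, 13 bp.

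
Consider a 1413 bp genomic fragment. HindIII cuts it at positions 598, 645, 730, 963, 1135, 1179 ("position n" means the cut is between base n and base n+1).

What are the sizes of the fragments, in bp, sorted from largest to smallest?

598, 234, 233, 172, 85, 47, 44 bp

Linear molecule, 6 cuts → 7 fragments:
  598 − 0 = 598 bp
  645 − 598 = 47 bp
  730 − 645 = 85 bp
  963 − 730 = 233 bp
  1135 − 963 = 172 bp
  1179 − 1135 = 44 bp
  1413 − 1179 = 234 bp
Sorted largest to smallest: 598, 234, 233, 172, 85, 47, 44 bp.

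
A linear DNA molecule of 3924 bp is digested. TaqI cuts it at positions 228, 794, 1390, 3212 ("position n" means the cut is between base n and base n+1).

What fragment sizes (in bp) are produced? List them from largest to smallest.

Linear molecule, 4 cuts → 5 fragments:
  228 − 0 = 228 bp
  794 − 228 = 566 bp
  1390 − 794 = 596 bp
  3212 − 1390 = 1822 bp
  3924 − 3212 = 712 bp
Sorted largest to smallest: 1822, 712, 596, 566, 228 bp.

1822, 712, 596, 566, 228 bp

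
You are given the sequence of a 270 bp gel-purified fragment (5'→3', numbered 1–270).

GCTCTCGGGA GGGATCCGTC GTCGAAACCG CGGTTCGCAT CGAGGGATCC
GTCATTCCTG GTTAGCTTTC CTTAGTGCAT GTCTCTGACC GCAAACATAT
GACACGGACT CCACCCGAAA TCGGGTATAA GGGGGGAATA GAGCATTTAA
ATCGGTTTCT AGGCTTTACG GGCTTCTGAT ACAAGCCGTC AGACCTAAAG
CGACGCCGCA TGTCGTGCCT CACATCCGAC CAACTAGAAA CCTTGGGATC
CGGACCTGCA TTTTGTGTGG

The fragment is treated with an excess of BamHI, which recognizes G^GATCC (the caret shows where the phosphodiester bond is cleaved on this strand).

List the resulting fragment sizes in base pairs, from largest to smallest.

BamHI sites (GGATCC) start at positions 12, 45, 246.
BamHI cuts after the first base of each site, so after positions 12, 45, 246.
Linear molecule, 3 cuts → 4 fragments:
  1–12 → 12 bp
  13–45 → 33 bp
  46–246 → 201 bp
  247–270 → 24 bp
Sorted largest to smallest: 201, 33, 24, 12 bp.

201, 33, 24, 12 bp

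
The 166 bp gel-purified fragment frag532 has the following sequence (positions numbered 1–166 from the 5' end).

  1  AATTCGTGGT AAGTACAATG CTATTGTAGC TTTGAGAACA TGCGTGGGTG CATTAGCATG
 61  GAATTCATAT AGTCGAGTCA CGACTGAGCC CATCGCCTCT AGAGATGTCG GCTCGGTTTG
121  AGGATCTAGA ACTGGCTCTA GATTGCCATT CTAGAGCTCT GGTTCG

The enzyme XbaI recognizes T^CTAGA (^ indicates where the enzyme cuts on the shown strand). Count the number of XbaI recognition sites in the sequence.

TCTAGA occurs starting at positions 98, 125, 137, 150.
XbaI cuts at 4 sites.

4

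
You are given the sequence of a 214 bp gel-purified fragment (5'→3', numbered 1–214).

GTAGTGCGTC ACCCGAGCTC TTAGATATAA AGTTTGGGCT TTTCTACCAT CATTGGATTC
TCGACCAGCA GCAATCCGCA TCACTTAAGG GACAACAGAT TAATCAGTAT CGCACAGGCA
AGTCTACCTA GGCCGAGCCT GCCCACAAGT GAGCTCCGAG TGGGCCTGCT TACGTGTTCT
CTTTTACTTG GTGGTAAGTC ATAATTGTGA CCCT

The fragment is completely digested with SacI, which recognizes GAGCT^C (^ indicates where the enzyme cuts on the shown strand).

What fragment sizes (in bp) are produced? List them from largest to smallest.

SacI sites (GAGCTC) start at positions 15, 151.
SacI cuts after base 5 of each site (before the last base), so after positions 19, 155.
Linear molecule, 2 cuts → 3 fragments:
  1–19 → 19 bp
  20–155 → 136 bp
  156–214 → 59 bp
Sorted largest to smallest: 136, 59, 19 bp.

136, 59, 19 bp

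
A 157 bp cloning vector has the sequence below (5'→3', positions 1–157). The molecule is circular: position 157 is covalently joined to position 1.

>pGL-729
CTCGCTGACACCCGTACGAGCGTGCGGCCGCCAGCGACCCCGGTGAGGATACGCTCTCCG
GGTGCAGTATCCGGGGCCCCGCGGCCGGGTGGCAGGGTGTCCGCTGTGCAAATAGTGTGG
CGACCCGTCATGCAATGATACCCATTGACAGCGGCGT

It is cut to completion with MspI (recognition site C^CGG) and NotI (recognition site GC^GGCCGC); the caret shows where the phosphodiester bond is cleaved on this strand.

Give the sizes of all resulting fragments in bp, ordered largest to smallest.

MspI sites (CCGG) start at positions 40, 58, 71, 85.
MspI cuts after the first base of each site, so after positions 40, 58, 71, 85.
The NotI site (GCGGCCGC) starts at position 24.
NotI cuts after base 2 of each site, so after position 25.
Combined cut positions: 25, 40, 58, 71, 85.
Circular molecule, 5 cuts → 5 fragments:
  26–40 → 15 bp
  41–58 → 18 bp
  59–71 → 13 bp
  72–85 → 14 bp
  86–157 then 1–25 → 72 + 25 = 97 bp
Sorted largest to smallest: 97, 18, 15, 14, 13 bp.

97, 18, 15, 14, 13 bp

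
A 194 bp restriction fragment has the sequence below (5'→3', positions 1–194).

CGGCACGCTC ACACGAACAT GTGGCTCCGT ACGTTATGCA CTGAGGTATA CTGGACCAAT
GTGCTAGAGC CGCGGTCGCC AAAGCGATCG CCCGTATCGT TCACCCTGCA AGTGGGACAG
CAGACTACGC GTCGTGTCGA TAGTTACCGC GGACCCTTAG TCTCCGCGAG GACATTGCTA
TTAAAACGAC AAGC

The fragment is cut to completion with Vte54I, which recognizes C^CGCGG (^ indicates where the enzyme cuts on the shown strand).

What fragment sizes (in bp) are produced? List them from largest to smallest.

77, 70, 47 bp

Vte54I sites (CCGCGG) start at positions 70, 147.
Vte54I cuts after the first base of each site, so after positions 70, 147.
Linear molecule, 2 cuts → 3 fragments:
  1–70 → 70 bp
  71–147 → 77 bp
  148–194 → 47 bp
Sorted largest to smallest: 77, 70, 47 bp.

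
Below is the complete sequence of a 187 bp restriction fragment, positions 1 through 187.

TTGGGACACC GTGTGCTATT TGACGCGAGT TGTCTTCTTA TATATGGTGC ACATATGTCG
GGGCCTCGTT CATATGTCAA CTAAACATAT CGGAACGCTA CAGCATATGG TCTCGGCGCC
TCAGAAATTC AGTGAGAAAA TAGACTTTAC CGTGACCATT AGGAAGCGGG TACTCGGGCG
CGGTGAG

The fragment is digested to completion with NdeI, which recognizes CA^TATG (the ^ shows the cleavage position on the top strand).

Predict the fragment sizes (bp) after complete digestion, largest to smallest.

NdeI sites (CATATG) start at positions 52, 71, 104.
NdeI cuts after base 2 of each site, so after positions 53, 72, 105.
Linear molecule, 3 cuts → 4 fragments:
  1–53 → 53 bp
  54–72 → 19 bp
  73–105 → 33 bp
  106–187 → 82 bp
Sorted largest to smallest: 82, 53, 33, 19 bp.

82, 53, 33, 19 bp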